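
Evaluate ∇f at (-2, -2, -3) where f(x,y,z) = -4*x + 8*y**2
(-4, -32, 0)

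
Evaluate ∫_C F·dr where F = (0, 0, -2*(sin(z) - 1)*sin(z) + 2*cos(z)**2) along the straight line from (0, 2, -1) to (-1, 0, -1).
0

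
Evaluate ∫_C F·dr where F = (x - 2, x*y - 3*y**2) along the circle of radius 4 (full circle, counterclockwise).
0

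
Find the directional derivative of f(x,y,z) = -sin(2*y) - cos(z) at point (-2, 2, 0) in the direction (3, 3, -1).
-6*sqrt(19)*cos(4)/19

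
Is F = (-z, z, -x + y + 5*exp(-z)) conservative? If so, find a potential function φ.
Yes, F is conservative. φ = -x*z + y*z - 5*exp(-z)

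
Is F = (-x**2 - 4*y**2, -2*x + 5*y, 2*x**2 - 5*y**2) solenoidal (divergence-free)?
No, ∇·F = 5 - 2*x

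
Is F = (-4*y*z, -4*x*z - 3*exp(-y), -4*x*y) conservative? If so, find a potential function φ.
Yes, F is conservative. φ = -4*x*y*z + 3*exp(-y)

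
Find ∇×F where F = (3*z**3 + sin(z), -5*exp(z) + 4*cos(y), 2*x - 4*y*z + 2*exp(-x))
(-4*z + 5*exp(z), 9*z**2 + cos(z) - 2 + 2*exp(-x), 0)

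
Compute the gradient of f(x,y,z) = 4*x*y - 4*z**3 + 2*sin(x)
(4*y + 2*cos(x), 4*x, -12*z**2)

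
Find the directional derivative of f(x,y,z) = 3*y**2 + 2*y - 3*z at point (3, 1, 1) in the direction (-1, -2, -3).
-sqrt(14)/2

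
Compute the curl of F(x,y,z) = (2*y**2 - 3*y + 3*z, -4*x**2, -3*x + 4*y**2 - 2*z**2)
(8*y, 6, -8*x - 4*y + 3)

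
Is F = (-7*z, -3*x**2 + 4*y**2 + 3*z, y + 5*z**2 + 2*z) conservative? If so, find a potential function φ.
No, ∇×F = (-2, -7, -6*x) ≠ 0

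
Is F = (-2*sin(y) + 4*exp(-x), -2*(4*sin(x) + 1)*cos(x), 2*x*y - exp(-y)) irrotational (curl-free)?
No, ∇×F = (2*x + exp(-y), -2*y, 2*sin(x) - 8*cos(2*x) + 2*cos(y))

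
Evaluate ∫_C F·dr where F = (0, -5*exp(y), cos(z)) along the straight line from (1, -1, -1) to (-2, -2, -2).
-sin(2) - 5*exp(-2) + sin(1) + 5*exp(-1)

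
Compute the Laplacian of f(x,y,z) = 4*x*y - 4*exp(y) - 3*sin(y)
-4*exp(y) + 3*sin(y)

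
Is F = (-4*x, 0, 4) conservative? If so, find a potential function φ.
Yes, F is conservative. φ = -2*x**2 + 4*z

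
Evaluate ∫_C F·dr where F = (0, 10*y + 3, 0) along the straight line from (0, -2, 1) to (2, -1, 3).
-12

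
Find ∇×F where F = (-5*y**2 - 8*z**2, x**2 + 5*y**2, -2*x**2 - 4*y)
(-4, 4*x - 16*z, 2*x + 10*y)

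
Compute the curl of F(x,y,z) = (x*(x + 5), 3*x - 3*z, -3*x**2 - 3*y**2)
(3 - 6*y, 6*x, 3)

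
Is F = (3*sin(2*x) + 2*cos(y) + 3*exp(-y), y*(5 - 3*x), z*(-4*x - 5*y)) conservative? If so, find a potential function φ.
No, ∇×F = (-5*z, 4*z, -3*y + 2*sin(y) + 3*exp(-y)) ≠ 0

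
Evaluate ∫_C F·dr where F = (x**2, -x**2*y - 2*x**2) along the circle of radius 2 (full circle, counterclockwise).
0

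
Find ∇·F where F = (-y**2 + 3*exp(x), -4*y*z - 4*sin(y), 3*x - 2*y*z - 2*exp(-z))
-2*y - 4*z + 3*exp(x) - 4*cos(y) + 2*exp(-z)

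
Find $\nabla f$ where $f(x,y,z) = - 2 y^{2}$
(0, -4*y, 0)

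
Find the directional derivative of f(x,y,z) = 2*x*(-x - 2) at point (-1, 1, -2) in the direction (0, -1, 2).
0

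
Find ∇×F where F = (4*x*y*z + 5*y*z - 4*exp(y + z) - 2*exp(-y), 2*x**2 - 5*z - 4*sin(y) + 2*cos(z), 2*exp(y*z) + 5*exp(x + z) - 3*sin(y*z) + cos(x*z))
(2*z*exp(y*z) - 3*z*cos(y*z) + 2*sin(z) + 5, 4*x*y + 5*y + z*sin(x*z) - 5*exp(x + z) - 4*exp(y + z), -4*x*z + 4*x - 5*z + 4*exp(y + z) - 2*exp(-y))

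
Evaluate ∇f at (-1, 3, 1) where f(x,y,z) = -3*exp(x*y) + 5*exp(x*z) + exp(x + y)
((-9 + 5*exp(2) + exp(5))*exp(-3), (3 + exp(5))*exp(-3), -5*exp(-1))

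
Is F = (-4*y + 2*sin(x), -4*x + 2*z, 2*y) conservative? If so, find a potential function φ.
Yes, F is conservative. φ = -4*x*y + 2*y*z - 2*cos(x)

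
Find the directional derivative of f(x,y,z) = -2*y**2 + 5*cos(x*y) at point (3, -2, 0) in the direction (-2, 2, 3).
2*sqrt(17)*(25*sin(6) + 8)/17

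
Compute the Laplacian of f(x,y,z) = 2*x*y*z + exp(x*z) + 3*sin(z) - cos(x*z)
x**2*exp(x*z) + x**2*cos(x*z) + z**2*(exp(x*z) + cos(x*z)) - 3*sin(z)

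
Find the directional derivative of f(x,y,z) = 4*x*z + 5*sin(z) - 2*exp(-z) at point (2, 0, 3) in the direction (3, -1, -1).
sqrt(11)*(-2 - 5*exp(3)*cos(3) + 28*exp(3))*exp(-3)/11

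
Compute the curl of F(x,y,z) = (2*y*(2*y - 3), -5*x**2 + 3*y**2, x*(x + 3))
(0, -2*x - 3, -10*x - 8*y + 6)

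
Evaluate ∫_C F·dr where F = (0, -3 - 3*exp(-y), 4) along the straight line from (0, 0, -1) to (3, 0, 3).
16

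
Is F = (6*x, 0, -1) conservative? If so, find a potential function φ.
Yes, F is conservative. φ = 3*x**2 - z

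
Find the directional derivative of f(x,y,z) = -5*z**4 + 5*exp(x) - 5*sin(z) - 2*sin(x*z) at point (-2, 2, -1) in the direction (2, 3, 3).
sqrt(22)*(-15*exp(2)*cos(1) + 16*exp(2)*cos(2) + 10 + 60*exp(2))*exp(-2)/22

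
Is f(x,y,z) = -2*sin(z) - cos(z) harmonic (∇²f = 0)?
No, ∇²f = 2*sin(z) + cos(z)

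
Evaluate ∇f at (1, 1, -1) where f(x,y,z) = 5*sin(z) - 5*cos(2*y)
(0, 10*sin(2), 5*cos(1))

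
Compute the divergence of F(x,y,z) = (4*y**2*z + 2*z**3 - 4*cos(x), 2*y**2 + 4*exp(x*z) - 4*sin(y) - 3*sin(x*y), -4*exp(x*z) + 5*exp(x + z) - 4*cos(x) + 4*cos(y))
-4*x*exp(x*z) - 3*x*cos(x*y) + 4*y + 5*exp(x + z) + 4*sin(x) - 4*cos(y)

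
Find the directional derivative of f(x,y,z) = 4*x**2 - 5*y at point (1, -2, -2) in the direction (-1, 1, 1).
-13*sqrt(3)/3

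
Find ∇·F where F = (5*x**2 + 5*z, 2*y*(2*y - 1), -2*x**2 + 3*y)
10*x + 8*y - 2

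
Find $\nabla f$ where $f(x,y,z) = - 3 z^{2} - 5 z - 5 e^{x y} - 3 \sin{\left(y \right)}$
(-5*y*exp(x*y), -5*x*exp(x*y) - 3*cos(y), -6*z - 5)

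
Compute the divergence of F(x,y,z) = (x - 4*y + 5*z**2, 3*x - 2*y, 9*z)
8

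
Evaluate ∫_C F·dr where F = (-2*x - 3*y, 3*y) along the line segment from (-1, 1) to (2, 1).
-12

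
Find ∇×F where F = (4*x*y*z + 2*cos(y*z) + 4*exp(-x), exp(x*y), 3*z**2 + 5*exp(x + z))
(0, 4*x*y - 2*y*sin(y*z) - 5*exp(x + z), -4*x*z + y*exp(x*y) + 2*z*sin(y*z))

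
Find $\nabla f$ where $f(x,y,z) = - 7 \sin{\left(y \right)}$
(0, -7*cos(y), 0)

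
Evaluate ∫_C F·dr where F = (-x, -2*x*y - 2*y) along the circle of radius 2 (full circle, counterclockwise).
0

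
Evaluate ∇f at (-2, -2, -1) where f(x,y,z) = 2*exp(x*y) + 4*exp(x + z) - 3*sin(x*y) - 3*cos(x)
(-4*exp(4) + 6*cos(4) - 3*sin(2) + 4*exp(-3), -4*exp(4) + 6*cos(4), 4*exp(-3))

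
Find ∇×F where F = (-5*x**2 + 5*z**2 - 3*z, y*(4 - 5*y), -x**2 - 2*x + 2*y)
(2, 2*x + 10*z - 1, 0)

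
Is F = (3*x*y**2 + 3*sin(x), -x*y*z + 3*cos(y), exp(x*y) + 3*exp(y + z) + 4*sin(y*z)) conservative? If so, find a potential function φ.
No, ∇×F = (x*y + x*exp(x*y) + 4*z*cos(y*z) + 3*exp(y + z), -y*exp(x*y), y*(-6*x - z)) ≠ 0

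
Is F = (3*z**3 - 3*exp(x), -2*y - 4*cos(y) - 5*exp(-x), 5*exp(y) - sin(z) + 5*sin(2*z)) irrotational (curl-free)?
No, ∇×F = (5*exp(y), 9*z**2, 5*exp(-x))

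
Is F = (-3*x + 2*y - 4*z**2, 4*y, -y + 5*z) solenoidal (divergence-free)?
No, ∇·F = 6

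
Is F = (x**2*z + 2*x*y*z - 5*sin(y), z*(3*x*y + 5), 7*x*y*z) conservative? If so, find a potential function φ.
No, ∇×F = (-3*x*y + 7*x*z - 5, x**2 + 2*x*y - 7*y*z, -2*x*z + 3*y*z + 5*cos(y)) ≠ 0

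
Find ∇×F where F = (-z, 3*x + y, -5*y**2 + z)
(-10*y, -1, 3)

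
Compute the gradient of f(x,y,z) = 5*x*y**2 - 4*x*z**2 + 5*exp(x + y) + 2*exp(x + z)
(5*y**2 - 4*z**2 + 5*exp(x + y) + 2*exp(x + z), 10*x*y + 5*exp(x + y), -8*x*z + 2*exp(x + z))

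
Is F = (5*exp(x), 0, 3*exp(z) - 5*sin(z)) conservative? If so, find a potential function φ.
Yes, F is conservative. φ = 5*exp(x) + 3*exp(z) + 5*cos(z)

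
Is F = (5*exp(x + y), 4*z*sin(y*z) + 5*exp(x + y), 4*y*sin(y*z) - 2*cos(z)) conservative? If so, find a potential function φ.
Yes, F is conservative. φ = 5*exp(x + y) - 2*sin(z) - 4*cos(y*z)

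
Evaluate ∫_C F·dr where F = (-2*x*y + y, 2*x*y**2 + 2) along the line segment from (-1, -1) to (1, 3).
18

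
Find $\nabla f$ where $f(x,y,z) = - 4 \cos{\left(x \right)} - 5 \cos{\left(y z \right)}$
(4*sin(x), 5*z*sin(y*z), 5*y*sin(y*z))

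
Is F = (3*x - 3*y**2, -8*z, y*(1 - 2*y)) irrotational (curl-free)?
No, ∇×F = (9 - 4*y, 0, 6*y)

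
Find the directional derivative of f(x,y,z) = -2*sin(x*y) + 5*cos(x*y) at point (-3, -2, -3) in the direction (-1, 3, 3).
7*sqrt(19)*(5*sin(6) + 2*cos(6))/19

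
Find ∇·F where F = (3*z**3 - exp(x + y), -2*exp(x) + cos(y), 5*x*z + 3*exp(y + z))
5*x - exp(x + y) + 3*exp(y + z) - sin(y)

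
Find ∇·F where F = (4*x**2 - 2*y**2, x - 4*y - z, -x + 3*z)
8*x - 1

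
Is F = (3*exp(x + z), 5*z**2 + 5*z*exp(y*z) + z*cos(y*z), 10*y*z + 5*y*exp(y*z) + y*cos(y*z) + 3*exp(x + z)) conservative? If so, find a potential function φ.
Yes, F is conservative. φ = 5*y*z**2 + 5*exp(y*z) + 3*exp(x + z) + sin(y*z)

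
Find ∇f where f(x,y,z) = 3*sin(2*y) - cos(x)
(sin(x), 6*cos(2*y), 0)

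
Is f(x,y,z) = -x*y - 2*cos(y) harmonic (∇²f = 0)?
No, ∇²f = 2*cos(y)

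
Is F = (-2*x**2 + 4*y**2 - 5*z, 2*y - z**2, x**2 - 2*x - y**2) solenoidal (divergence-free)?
No, ∇·F = 2 - 4*x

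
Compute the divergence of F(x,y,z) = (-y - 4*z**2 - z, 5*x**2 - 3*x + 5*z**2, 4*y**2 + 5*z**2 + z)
10*z + 1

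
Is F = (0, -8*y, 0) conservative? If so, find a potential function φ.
Yes, F is conservative. φ = -4*y**2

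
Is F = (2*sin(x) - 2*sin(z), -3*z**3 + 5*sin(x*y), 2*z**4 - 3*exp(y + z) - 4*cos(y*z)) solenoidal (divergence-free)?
No, ∇·F = 5*x*cos(x*y) + 4*y*sin(y*z) + 8*z**3 - 3*exp(y + z) + 2*cos(x)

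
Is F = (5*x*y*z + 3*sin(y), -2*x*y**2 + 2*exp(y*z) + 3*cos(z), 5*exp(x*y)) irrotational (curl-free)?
No, ∇×F = (5*x*exp(x*y) - 2*y*exp(y*z) + 3*sin(z), 5*y*(x - exp(x*y)), -5*x*z - 2*y**2 - 3*cos(y))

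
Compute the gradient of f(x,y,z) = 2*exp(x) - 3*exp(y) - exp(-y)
(2*exp(x), -3*exp(y) + exp(-y), 0)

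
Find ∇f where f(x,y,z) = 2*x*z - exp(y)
(2*z, -exp(y), 2*x)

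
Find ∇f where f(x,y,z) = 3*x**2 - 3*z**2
(6*x, 0, -6*z)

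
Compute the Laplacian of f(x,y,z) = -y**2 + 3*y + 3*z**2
4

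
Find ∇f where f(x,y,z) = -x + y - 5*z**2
(-1, 1, -10*z)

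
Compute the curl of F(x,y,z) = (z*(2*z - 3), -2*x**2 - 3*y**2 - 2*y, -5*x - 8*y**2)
(-16*y, 4*z + 2, -4*x)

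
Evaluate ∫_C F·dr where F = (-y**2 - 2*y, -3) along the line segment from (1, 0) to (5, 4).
-148/3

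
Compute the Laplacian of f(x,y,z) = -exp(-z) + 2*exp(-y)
-exp(-z) + 2*exp(-y)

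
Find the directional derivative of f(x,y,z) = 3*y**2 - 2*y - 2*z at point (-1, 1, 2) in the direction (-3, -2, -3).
-sqrt(22)/11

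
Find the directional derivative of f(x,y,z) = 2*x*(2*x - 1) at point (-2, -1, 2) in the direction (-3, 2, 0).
54*sqrt(13)/13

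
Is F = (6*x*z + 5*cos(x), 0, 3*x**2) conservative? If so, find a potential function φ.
Yes, F is conservative. φ = 3*x**2*z + 5*sin(x)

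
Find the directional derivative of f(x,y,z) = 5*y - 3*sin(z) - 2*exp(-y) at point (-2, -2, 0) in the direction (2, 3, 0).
3*sqrt(13)*(5 + 2*exp(2))/13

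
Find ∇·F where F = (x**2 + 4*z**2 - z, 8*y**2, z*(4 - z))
2*x + 16*y - 2*z + 4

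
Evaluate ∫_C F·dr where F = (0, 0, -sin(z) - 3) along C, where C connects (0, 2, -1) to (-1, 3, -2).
-cos(1) + cos(2) + 3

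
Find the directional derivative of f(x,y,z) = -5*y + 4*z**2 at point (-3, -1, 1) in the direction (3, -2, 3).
17*sqrt(22)/11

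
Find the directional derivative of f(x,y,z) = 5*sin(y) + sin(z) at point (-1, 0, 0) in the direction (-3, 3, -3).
4*sqrt(3)/3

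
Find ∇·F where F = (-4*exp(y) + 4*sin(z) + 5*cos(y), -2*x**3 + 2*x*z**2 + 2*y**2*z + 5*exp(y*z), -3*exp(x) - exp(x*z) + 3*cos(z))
-x*exp(x*z) + 4*y*z + 5*z*exp(y*z) - 3*sin(z)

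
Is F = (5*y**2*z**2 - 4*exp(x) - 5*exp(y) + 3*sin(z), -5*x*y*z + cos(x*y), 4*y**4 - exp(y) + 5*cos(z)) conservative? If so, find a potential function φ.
No, ∇×F = (5*x*y + 16*y**3 - exp(y), 10*y**2*z + 3*cos(z), -10*y*z**2 - 5*y*z - y*sin(x*y) + 5*exp(y)) ≠ 0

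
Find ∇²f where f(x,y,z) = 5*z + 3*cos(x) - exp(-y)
-3*cos(x) - exp(-y)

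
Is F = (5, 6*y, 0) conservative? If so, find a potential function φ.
Yes, F is conservative. φ = 5*x + 3*y**2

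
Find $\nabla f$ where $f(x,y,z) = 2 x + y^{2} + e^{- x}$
(2 - exp(-x), 2*y, 0)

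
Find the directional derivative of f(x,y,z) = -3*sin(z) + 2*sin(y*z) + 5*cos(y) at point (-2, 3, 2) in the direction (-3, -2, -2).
2*sqrt(17)*(-10*cos(6) + 3*cos(2) + 5*sin(3))/17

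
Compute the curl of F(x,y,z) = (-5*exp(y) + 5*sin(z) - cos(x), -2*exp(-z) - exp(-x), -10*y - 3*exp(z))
(-10 - 2*exp(-z), 5*cos(z), 5*exp(y) + exp(-x))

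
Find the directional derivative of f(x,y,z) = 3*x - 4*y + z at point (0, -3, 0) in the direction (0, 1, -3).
-7*sqrt(10)/10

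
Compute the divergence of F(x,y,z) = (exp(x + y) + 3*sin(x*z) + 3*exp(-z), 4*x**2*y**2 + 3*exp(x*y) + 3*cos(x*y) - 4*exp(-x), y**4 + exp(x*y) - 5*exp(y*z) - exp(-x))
8*x**2*y + 3*x*exp(x*y) - 3*x*sin(x*y) - 5*y*exp(y*z) + 3*z*cos(x*z) + exp(x + y)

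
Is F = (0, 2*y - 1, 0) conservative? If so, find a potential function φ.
Yes, F is conservative. φ = y*(y - 1)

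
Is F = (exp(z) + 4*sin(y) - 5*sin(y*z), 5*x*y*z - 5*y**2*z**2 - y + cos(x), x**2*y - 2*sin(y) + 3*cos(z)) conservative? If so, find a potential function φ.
No, ∇×F = (x**2 - 5*x*y + 10*y**2*z - 2*cos(y), -2*x*y - 5*y*cos(y*z) + exp(z), 5*y*z + 5*z*cos(y*z) - sin(x) - 4*cos(y)) ≠ 0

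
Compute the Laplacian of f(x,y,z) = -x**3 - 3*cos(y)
-6*x + 3*cos(y)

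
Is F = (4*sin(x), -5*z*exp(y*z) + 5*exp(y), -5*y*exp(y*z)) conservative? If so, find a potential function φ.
Yes, F is conservative. φ = 5*exp(y) - 5*exp(y*z) - 4*cos(x)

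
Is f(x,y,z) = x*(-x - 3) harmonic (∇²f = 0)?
No, ∇²f = -2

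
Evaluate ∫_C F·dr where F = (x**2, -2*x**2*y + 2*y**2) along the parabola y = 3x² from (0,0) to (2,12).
2312/3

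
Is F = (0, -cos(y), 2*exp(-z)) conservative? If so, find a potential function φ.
Yes, F is conservative. φ = -sin(y) - 2*exp(-z)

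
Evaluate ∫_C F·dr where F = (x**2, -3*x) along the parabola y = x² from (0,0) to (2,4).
-40/3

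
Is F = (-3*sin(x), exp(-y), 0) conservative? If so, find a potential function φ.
Yes, F is conservative. φ = 3*cos(x) - exp(-y)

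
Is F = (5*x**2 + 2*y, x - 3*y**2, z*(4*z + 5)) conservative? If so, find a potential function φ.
No, ∇×F = (0, 0, -1) ≠ 0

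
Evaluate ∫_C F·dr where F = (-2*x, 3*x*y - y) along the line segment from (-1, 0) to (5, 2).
-8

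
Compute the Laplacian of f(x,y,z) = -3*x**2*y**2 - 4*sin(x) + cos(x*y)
-x**2*(cos(x*y) + 6) - y**2*cos(x*y) - 6*y**2 + 4*sin(x)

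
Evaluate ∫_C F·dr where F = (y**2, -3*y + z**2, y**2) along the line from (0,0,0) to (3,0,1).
0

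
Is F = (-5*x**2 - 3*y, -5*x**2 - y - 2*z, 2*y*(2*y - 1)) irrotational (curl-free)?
No, ∇×F = (8*y, 0, 3 - 10*x)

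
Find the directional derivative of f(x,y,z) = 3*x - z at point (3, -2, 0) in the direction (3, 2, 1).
4*sqrt(14)/7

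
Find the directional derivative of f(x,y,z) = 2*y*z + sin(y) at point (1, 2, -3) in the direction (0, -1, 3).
sqrt(10)*(18 - cos(2))/10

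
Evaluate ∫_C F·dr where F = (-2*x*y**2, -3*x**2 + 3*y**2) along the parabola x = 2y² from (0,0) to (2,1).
-61/15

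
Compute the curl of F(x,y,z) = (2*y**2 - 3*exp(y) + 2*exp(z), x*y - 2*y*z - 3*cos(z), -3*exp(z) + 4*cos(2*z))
(2*y - 3*sin(z), 2*exp(z), -3*y + 3*exp(y))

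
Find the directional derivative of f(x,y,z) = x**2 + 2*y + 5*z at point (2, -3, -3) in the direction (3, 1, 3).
29*sqrt(19)/19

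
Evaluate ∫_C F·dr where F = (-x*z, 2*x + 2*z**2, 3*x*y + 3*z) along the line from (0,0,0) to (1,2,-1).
19/6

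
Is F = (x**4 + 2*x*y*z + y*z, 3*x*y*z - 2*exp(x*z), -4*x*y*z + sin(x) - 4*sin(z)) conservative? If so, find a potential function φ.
No, ∇×F = (x*(-3*y - 4*z + 2*exp(x*z)), 2*x*y + 4*y*z + y - cos(x), z*(-2*x + 3*y - 2*exp(x*z) - 1)) ≠ 0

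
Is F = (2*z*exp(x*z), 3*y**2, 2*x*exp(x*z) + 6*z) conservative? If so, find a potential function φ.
Yes, F is conservative. φ = y**3 + 3*z**2 + 2*exp(x*z)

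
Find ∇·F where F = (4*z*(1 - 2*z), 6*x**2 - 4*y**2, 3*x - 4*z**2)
-8*y - 8*z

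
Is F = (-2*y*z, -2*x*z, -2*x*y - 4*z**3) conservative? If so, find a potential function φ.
Yes, F is conservative. φ = z*(-2*x*y - z**3)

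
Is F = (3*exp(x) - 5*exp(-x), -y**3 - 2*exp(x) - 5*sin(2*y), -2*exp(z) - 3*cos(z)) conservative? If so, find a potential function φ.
No, ∇×F = (0, 0, -2*exp(x)) ≠ 0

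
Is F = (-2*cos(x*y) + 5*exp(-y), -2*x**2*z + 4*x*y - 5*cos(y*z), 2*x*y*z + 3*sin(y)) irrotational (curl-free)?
No, ∇×F = (2*x**2 + 2*x*z - 5*y*sin(y*z) + 3*cos(y), -2*y*z, -4*x*z - 2*x*sin(x*y) + 4*y + 5*exp(-y))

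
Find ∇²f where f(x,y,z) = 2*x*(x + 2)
4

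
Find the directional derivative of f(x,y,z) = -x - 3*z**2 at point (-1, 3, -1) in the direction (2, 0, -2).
-7*sqrt(2)/2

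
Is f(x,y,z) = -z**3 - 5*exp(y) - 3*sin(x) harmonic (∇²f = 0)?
No, ∇²f = -6*z - 5*exp(y) + 3*sin(x)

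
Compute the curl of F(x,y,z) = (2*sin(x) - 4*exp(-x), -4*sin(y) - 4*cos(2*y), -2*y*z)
(-2*z, 0, 0)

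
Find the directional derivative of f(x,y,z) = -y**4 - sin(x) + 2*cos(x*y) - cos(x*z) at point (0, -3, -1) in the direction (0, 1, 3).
54*sqrt(10)/5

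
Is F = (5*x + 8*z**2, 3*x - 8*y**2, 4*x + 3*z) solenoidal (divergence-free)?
No, ∇·F = 8 - 16*y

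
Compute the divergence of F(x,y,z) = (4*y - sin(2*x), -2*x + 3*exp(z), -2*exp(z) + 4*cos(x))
-2*exp(z) - 2*cos(2*x)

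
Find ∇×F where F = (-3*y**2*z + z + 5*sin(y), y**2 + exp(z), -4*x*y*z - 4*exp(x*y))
(-4*x*z - 4*x*exp(x*y) - exp(z), -3*y**2 + 4*y*z + 4*y*exp(x*y) + 1, 6*y*z - 5*cos(y))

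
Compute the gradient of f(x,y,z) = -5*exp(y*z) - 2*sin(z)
(0, -5*z*exp(y*z), -5*y*exp(y*z) - 2*cos(z))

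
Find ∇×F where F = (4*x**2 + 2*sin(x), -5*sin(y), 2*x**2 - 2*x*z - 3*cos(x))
(0, -4*x + 2*z - 3*sin(x), 0)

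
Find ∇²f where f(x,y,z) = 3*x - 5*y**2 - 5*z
-10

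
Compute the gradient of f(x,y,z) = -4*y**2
(0, -8*y, 0)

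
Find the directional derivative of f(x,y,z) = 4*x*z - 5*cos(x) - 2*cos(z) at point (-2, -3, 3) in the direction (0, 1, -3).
3*sqrt(10)*(4 - sin(3))/5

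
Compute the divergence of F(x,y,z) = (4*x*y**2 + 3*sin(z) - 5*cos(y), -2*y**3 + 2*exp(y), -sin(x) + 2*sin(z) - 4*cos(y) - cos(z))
-2*y**2 + 2*exp(y) + sin(z) + 2*cos(z)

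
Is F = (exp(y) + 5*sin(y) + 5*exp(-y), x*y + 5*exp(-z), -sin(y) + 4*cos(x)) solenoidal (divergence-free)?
No, ∇·F = x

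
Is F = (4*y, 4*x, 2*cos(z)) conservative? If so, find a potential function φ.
Yes, F is conservative. φ = 4*x*y + 2*sin(z)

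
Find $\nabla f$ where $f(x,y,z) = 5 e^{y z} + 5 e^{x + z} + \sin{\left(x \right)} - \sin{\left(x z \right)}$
(-z*cos(x*z) + 5*exp(x + z) + cos(x), 5*z*exp(y*z), -x*cos(x*z) + 5*y*exp(y*z) + 5*exp(x + z))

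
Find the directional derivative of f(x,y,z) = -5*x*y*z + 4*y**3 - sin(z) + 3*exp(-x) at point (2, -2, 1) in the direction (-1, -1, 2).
sqrt(6)*(-8*exp(2) - 2*exp(2)*cos(1) + 3)*exp(-2)/6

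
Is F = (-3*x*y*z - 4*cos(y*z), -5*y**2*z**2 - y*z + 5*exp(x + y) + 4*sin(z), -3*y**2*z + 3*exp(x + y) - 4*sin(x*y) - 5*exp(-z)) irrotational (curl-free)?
No, ∇×F = (-4*x*cos(x*y) + 10*y**2*z - 6*y*z + y + 3*exp(x + y) - 4*cos(z), -3*x*y + 4*y*sin(y*z) + 4*y*cos(x*y) - 3*exp(x + y), 3*x*z - 4*z*sin(y*z) + 5*exp(x + y))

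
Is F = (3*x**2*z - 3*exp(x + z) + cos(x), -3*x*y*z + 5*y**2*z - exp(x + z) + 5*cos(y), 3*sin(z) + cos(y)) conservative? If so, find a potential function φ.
No, ∇×F = (3*x*y - 5*y**2 + exp(x + z) - sin(y), 3*x**2 - 3*exp(x + z), -3*y*z - exp(x + z)) ≠ 0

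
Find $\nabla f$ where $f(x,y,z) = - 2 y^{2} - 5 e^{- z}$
(0, -4*y, 5*exp(-z))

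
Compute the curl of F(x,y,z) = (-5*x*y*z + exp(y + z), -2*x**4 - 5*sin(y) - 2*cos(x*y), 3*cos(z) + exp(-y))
(-exp(-y), -5*x*y + exp(y + z), -8*x**3 + 5*x*z + 2*y*sin(x*y) - exp(y + z))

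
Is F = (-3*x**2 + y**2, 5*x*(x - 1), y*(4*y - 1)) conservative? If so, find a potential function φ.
No, ∇×F = (8*y - 1, 0, 10*x - 2*y - 5) ≠ 0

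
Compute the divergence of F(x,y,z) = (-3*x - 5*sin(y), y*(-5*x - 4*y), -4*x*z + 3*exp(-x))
-9*x - 8*y - 3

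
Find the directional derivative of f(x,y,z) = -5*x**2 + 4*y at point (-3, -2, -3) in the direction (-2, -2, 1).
-68/3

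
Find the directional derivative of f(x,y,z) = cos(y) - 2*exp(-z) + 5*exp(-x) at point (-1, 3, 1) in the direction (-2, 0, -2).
sqrt(2)*(-2 + 5*exp(2))*exp(-1)/2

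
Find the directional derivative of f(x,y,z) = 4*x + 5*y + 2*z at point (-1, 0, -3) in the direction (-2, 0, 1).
-6*sqrt(5)/5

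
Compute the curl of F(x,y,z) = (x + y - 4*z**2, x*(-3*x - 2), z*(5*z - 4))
(0, -8*z, -6*x - 3)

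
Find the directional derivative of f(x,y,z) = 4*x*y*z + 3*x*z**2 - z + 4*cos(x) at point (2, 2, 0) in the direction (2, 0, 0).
-4*sin(2)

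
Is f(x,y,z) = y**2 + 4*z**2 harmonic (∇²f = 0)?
No, ∇²f = 10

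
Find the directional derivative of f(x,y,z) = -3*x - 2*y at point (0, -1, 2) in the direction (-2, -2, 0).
5*sqrt(2)/2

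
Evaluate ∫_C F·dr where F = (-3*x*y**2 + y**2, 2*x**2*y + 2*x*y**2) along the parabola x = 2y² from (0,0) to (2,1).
-13/15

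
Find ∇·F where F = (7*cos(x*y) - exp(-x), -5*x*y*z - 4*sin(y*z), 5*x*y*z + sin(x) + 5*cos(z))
5*x*y - 5*x*z - 7*y*sin(x*y) - 4*z*cos(y*z) - 5*sin(z) + exp(-x)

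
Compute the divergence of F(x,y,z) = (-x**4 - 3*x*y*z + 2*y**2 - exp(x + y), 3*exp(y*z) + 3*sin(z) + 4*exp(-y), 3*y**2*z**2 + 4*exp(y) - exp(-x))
-4*x**3 + 6*y**2*z - 3*y*z + 3*z*exp(y*z) - exp(x + y) - 4*exp(-y)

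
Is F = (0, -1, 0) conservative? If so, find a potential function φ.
Yes, F is conservative. φ = -y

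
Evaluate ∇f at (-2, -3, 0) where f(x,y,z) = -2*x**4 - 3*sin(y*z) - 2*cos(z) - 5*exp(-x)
(5*exp(2) + 64, 0, 9)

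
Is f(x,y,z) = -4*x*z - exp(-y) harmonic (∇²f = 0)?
No, ∇²f = -exp(-y)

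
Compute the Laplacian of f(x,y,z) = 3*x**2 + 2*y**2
10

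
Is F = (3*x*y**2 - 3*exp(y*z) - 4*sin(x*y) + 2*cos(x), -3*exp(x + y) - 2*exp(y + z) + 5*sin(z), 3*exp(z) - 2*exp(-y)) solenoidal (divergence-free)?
No, ∇·F = 3*y**2 - 4*y*cos(x*y) + 3*exp(z) - 3*exp(x + y) - 2*exp(y + z) - 2*sin(x)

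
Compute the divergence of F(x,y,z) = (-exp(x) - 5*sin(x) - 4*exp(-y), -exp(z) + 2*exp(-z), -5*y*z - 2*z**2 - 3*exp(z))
-5*y - 4*z - exp(x) - 3*exp(z) - 5*cos(x)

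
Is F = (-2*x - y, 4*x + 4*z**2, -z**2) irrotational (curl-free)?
No, ∇×F = (-8*z, 0, 5)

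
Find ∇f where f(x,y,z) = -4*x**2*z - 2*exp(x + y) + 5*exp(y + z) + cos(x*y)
(-8*x*z - y*sin(x*y) - 2*exp(x + y), -x*sin(x*y) - 2*exp(x + y) + 5*exp(y + z), -4*x**2 + 5*exp(y + z))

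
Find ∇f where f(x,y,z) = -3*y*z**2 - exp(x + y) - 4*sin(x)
(-exp(x + y) - 4*cos(x), -3*z**2 - exp(x + y), -6*y*z)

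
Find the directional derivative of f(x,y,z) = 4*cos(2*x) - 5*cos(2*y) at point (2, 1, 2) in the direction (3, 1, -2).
sqrt(14)*(5*sin(2) - 12*sin(4))/7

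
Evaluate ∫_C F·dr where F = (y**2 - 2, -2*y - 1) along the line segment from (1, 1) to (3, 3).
-16/3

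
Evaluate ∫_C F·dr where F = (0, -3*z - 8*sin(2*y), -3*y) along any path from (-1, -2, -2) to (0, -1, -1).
4*cos(2) - 4*cos(4) + 9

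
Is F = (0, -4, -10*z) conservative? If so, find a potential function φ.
Yes, F is conservative. φ = -4*y - 5*z**2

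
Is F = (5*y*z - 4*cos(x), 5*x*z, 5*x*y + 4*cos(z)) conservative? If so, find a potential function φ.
Yes, F is conservative. φ = 5*x*y*z - 4*sin(x) + 4*sin(z)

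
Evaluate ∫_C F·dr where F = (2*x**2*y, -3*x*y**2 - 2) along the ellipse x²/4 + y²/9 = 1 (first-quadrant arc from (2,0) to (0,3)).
-105*pi/8 - 6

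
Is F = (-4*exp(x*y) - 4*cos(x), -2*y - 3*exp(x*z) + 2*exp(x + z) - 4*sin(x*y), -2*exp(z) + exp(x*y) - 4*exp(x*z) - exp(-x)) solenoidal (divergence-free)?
No, ∇·F = -4*x*exp(x*z) - 4*x*cos(x*y) - 4*y*exp(x*y) - 2*exp(z) + 4*sin(x) - 2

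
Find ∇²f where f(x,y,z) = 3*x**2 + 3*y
6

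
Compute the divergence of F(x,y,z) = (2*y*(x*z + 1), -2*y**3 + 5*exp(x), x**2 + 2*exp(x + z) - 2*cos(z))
-6*y**2 + 2*y*z + 2*exp(x + z) + 2*sin(z)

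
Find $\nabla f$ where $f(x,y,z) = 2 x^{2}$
(4*x, 0, 0)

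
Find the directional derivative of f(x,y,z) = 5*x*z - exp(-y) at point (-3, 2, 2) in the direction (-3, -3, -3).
sqrt(3)*(-1 + 5*exp(2))*exp(-2)/3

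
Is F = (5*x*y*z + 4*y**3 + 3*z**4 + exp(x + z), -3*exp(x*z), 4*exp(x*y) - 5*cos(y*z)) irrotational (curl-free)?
No, ∇×F = (4*x*exp(x*y) + 3*x*exp(x*z) + 5*z*sin(y*z), 5*x*y - 4*y*exp(x*y) + 12*z**3 + exp(x + z), -5*x*z - 12*y**2 - 3*z*exp(x*z))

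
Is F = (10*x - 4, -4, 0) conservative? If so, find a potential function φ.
Yes, F is conservative. φ = 5*x**2 - 4*x - 4*y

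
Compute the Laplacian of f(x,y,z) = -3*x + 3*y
0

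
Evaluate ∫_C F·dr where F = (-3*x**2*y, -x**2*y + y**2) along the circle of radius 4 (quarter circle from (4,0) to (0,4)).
-128/3 + 48*pi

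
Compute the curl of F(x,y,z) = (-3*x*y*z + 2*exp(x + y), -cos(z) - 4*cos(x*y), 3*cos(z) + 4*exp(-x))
(-sin(z), -3*x*y + 4*exp(-x), 3*x*z + 4*y*sin(x*y) - 2*exp(x + y))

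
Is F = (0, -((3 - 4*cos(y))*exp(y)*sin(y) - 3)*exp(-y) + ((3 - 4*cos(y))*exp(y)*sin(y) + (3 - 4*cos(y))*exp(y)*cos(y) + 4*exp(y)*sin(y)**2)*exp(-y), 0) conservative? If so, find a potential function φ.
Yes, F is conservative. φ = ((3 - 4*cos(y))*exp(y)*sin(y) - 3)*exp(-y)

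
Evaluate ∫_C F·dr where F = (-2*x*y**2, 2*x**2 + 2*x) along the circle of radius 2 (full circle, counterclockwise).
8*pi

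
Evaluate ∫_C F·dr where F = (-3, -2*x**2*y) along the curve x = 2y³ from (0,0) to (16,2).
-304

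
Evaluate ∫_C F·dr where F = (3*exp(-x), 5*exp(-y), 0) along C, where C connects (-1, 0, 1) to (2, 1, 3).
-5*exp(-1) - 3*exp(-2) + 5 + 3*E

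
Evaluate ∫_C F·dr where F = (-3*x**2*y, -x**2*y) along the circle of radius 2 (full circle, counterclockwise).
12*pi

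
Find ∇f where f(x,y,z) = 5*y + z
(0, 5, 1)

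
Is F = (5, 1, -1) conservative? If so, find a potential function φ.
Yes, F is conservative. φ = 5*x + y - z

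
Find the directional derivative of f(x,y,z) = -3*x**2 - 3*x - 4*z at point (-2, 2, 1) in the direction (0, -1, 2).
-8*sqrt(5)/5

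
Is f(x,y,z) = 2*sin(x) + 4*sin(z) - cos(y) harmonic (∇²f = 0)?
No, ∇²f = -2*sin(x) - 4*sin(z) + cos(y)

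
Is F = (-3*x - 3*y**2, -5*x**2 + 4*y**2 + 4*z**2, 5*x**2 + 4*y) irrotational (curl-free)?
No, ∇×F = (4 - 8*z, -10*x, -10*x + 6*y)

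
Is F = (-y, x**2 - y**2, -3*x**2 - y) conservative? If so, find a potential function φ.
No, ∇×F = (-1, 6*x, 2*x + 1) ≠ 0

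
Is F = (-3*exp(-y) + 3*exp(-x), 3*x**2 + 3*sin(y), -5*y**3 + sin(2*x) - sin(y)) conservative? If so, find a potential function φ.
No, ∇×F = (-15*y**2 - cos(y), -2*cos(2*x), 6*x - 3*exp(-y)) ≠ 0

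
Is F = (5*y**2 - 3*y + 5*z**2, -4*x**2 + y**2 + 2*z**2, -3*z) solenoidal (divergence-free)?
No, ∇·F = 2*y - 3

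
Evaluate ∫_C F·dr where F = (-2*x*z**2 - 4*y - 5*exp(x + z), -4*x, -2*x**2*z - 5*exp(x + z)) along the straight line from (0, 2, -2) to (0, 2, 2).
-10*sinh(2)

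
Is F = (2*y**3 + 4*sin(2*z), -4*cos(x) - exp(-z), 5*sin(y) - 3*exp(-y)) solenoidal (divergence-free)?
Yes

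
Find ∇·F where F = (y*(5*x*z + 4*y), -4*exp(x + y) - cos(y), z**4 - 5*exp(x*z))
-5*x*exp(x*z) + 5*y*z + 4*z**3 - 4*exp(x + y) + sin(y)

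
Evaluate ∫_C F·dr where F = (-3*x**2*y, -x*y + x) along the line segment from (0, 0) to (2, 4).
-92/3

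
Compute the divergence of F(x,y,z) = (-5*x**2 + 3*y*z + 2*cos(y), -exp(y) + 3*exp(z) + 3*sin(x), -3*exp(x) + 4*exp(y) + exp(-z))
-10*x - exp(y) - exp(-z)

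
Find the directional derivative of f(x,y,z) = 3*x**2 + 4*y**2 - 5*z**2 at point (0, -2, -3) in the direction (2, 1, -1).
-23*sqrt(6)/3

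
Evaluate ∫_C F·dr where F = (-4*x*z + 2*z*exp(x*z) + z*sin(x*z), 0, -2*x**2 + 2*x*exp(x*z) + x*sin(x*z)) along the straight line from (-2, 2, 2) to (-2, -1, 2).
0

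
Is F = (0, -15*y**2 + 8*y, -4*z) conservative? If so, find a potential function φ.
Yes, F is conservative. φ = -5*y**3 + 4*y**2 - 2*z**2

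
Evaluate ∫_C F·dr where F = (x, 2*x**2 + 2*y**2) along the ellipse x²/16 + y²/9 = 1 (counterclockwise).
0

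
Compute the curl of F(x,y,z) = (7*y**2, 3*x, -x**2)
(0, 2*x, 3 - 14*y)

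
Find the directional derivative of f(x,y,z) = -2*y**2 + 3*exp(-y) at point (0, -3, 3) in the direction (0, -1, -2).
3*sqrt(5)*(-4 + exp(3))/5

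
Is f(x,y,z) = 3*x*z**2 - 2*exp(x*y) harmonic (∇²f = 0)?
No, ∇²f = -2*x**2*exp(x*y) + 6*x - 2*y**2*exp(x*y)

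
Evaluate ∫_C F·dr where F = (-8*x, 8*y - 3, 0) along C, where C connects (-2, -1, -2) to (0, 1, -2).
10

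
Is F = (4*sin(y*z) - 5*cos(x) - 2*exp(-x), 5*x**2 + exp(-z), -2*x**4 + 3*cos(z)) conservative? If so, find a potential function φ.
No, ∇×F = (exp(-z), 8*x**3 + 4*y*cos(y*z), 10*x - 4*z*cos(y*z)) ≠ 0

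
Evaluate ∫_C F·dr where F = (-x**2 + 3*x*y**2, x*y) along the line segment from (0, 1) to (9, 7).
6345/2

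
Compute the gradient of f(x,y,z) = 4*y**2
(0, 8*y, 0)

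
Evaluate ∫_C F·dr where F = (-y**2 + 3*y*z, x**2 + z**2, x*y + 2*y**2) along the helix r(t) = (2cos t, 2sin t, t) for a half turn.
32/3 - 3*pi**2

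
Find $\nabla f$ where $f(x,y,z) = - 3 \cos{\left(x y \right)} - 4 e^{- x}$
(3*y*sin(x*y) + 4*exp(-x), 3*x*sin(x*y), 0)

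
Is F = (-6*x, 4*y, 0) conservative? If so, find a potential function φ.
Yes, F is conservative. φ = -3*x**2 + 2*y**2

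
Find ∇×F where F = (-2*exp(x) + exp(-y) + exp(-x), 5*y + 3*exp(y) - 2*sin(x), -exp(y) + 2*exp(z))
(-exp(y), 0, -2*cos(x) + exp(-y))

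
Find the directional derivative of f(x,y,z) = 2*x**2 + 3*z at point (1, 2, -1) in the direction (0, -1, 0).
0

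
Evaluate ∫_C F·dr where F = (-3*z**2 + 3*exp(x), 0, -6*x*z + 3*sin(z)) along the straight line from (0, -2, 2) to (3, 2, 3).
-84 + 3*cos(2) - 3*cos(3) + 3*exp(3)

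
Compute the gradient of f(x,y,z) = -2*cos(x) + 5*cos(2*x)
(2*sin(x) - 10*sin(2*x), 0, 0)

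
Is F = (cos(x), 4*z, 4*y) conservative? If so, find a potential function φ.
Yes, F is conservative. φ = 4*y*z + sin(x)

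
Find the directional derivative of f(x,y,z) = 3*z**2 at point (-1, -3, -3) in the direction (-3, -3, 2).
-18*sqrt(22)/11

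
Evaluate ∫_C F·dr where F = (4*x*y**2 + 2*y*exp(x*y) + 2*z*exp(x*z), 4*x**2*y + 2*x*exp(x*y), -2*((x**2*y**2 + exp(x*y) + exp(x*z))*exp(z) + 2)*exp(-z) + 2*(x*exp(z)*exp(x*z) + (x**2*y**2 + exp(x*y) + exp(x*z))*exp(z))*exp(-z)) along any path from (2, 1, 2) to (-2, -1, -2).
8*sinh(2)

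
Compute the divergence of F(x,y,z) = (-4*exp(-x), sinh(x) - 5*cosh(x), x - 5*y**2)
4*exp(-x)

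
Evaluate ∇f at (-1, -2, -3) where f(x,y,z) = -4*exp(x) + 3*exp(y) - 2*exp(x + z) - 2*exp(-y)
(2*(-2*exp(3) - 1)*exp(-4), -sinh(2) + 5*cosh(2), -2*exp(-4))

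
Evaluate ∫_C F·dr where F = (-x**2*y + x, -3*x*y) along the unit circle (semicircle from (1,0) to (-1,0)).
-2 + pi/8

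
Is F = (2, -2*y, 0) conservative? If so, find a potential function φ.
Yes, F is conservative. φ = 2*x - y**2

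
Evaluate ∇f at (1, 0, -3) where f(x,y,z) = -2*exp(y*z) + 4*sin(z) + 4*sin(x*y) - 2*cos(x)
(2*sin(1), 10, 4*cos(3))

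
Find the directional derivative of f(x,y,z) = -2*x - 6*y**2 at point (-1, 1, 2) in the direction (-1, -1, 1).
14*sqrt(3)/3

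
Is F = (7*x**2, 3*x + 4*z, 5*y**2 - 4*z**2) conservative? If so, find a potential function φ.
No, ∇×F = (10*y - 4, 0, 3) ≠ 0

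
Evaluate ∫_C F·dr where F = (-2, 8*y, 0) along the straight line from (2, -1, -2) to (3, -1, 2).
-2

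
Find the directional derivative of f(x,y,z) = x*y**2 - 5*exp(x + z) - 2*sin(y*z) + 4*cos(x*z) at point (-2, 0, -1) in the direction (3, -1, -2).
-sqrt(14)*(5 + 2*exp(3) + 4*exp(3)*sin(2))*exp(-3)/14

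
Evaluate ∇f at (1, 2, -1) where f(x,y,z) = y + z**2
(0, 1, -2)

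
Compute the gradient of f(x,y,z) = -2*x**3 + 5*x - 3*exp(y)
(5 - 6*x**2, -3*exp(y), 0)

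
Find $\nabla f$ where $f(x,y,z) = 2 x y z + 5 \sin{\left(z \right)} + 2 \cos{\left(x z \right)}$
(2*z*(y - sin(x*z)), 2*x*z, 2*x*y - 2*x*sin(x*z) + 5*cos(z))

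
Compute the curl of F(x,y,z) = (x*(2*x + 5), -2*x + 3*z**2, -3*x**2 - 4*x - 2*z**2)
(-6*z, 6*x + 4, -2)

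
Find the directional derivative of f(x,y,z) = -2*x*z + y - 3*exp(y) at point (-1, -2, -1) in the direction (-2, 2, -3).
2*sqrt(17)*(-4*exp(2) - 3)*exp(-2)/17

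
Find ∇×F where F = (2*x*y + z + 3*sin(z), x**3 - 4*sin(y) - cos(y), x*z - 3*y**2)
(-6*y, -z + 3*cos(z) + 1, x*(3*x - 2))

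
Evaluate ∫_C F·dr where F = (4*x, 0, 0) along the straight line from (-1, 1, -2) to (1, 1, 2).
0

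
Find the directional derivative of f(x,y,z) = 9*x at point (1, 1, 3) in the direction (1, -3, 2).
9*sqrt(14)/14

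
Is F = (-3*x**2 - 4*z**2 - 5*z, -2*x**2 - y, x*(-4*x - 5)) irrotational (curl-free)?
No, ∇×F = (0, 8*x - 8*z, -4*x)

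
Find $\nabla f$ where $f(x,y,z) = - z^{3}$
(0, 0, -3*z**2)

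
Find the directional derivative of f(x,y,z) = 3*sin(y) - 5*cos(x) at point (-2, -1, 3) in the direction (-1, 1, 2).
sqrt(6)*(3*cos(1) + 5*sin(2))/6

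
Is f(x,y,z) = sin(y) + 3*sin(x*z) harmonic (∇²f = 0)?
No, ∇²f = -3*x**2*sin(x*z) - 3*z**2*sin(x*z) - sin(y)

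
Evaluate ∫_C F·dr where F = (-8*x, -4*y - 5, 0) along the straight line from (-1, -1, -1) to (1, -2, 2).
-1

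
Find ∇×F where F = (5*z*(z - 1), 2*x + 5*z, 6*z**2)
(-5, 10*z - 5, 2)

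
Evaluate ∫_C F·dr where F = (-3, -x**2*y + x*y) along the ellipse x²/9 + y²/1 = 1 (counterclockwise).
0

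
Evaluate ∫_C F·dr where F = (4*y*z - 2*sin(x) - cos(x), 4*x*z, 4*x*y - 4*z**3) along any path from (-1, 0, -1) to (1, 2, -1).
-8 - 2*sin(1)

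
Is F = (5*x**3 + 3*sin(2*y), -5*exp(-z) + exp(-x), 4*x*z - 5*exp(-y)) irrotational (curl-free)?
No, ∇×F = (-5*exp(-z) + 5*exp(-y), -4*z, -6*cos(2*y) - exp(-x))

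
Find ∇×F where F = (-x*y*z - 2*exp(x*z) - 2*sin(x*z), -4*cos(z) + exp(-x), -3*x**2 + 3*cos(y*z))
(-3*z*sin(y*z) - 4*sin(z), x*(-y - 2*exp(x*z) - 2*cos(x*z) + 6), x*z - exp(-x))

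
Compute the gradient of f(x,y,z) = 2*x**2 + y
(4*x, 1, 0)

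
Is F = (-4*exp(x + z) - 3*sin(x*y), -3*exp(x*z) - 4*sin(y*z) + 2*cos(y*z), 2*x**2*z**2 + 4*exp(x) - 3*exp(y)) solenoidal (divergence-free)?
No, ∇·F = 4*x**2*z - 3*y*cos(x*y) - 2*z*sin(y*z) - 4*z*cos(y*z) - 4*exp(x + z)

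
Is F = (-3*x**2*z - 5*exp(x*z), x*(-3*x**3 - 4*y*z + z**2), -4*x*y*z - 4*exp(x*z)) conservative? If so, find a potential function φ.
No, ∇×F = (2*x*(2*y - 3*z), -3*x**2 - 5*x*exp(x*z) + 4*y*z + 4*z*exp(x*z), -12*x**3 - 4*y*z + z**2) ≠ 0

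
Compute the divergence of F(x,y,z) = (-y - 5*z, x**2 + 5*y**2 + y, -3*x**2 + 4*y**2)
10*y + 1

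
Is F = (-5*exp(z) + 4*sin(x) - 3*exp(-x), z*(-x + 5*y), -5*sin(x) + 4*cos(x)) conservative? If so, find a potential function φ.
No, ∇×F = (x - 5*y, -5*exp(z) + 4*sin(x) + 5*cos(x), -z) ≠ 0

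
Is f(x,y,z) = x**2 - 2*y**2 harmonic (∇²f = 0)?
No, ∇²f = -2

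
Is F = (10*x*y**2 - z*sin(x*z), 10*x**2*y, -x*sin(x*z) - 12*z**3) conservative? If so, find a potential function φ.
Yes, F is conservative. φ = 5*x**2*y**2 - 3*z**4 + cos(x*z)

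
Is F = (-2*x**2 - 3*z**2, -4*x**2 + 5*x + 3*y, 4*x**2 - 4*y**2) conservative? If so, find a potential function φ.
No, ∇×F = (-8*y, -8*x - 6*z, 5 - 8*x) ≠ 0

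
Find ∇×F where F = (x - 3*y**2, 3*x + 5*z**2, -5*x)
(-10*z, 5, 6*y + 3)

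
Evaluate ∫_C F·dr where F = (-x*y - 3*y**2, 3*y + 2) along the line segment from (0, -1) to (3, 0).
-1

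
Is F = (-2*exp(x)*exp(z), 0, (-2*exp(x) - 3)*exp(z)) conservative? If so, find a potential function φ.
Yes, F is conservative. φ = (-2*exp(x) - 3)*exp(z)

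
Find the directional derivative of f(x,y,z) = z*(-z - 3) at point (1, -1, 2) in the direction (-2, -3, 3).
-21*sqrt(22)/22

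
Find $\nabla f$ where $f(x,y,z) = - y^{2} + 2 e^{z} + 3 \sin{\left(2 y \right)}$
(0, -2*y + 6*cos(2*y), 2*exp(z))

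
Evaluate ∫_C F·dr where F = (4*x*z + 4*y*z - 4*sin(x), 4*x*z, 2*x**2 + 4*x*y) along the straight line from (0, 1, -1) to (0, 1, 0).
0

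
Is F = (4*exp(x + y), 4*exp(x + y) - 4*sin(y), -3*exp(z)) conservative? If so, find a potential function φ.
Yes, F is conservative. φ = -3*exp(z) + 4*exp(x + y) + 4*cos(y)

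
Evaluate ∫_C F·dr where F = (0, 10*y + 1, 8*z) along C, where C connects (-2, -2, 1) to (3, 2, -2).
16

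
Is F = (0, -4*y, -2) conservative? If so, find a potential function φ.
Yes, F is conservative. φ = -2*y**2 - 2*z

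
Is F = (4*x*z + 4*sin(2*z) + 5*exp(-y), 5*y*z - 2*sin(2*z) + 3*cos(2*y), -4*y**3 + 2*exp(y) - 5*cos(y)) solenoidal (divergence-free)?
No, ∇·F = 9*z - 6*sin(2*y)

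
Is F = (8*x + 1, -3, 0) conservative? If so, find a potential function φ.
Yes, F is conservative. φ = 4*x**2 + x - 3*y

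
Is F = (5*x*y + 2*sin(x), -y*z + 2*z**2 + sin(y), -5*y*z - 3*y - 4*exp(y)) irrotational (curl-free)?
No, ∇×F = (y - 9*z - 4*exp(y) - 3, 0, -5*x)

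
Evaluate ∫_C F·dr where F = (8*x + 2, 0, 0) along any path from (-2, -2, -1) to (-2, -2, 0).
0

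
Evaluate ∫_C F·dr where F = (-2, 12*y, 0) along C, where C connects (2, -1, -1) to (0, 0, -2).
-2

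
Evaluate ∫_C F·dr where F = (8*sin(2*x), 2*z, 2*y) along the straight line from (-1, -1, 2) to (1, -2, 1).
0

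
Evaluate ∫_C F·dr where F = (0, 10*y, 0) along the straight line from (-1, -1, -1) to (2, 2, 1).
15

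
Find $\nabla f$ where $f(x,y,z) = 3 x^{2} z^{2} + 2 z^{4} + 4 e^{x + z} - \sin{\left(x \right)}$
(6*x*z**2 + 4*exp(x + z) - cos(x), 0, 6*x**2*z + 8*z**3 + 4*exp(x + z))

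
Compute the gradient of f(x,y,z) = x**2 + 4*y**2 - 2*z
(2*x, 8*y, -2)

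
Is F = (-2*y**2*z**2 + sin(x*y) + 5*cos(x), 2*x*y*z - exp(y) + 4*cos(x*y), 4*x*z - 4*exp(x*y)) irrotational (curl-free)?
No, ∇×F = (2*x*(-y - 2*exp(x*y)), -4*y**2*z + 4*y*exp(x*y) - 4*z, -x*cos(x*y) + 4*y*z**2 + 2*y*z - 4*y*sin(x*y))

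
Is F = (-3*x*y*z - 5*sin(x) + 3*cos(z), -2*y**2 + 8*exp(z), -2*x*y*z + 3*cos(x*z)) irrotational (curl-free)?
No, ∇×F = (-2*x*z - 8*exp(z), -3*x*y + 2*y*z + 3*z*sin(x*z) - 3*sin(z), 3*x*z)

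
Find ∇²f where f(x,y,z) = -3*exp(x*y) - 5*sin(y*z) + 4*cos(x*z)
-3*x**2*exp(x*y) - 4*x**2*cos(x*z) - 3*y**2*exp(x*y) + 5*y**2*sin(y*z) + 5*z**2*sin(y*z) - 4*z**2*cos(x*z)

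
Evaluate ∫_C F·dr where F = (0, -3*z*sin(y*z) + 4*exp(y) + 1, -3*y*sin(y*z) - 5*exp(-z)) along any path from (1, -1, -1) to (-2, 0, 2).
-5*E - 3*cos(1) - 4*exp(-1) + 5*exp(-2) + 8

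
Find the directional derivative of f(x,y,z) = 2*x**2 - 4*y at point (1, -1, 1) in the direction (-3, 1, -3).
-16*sqrt(19)/19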